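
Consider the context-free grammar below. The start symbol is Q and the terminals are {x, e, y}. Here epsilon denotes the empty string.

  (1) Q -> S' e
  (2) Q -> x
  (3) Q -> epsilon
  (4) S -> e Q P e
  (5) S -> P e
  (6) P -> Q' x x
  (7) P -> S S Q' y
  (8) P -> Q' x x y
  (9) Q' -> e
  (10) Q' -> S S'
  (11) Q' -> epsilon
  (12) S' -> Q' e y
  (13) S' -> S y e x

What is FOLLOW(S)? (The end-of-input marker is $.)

{e, x, y}

FIRST(Q): from Q->S' e we get {e, x}; from Q->x we get {x}; from Q->epsilon we get {epsilon}. So FIRST(Q) = {epsilon, e, x}.
FIRST(S): from S->e Q P e we get {e}; from S->P e we get {e, x}. So FIRST(S) = {e, x}.
FIRST(Q'): from Q'->e we get {e}; from Q'->S S' we get {e, x}; from Q'->epsilon we get {epsilon}. So FIRST(Q') = {epsilon, e, x}.
FIRST(P): from P->Q' x x we get {e, x}; from P->S S Q' y we get {e, x}; from P->Q' x x y we get {e, x}. So FIRST(P) = {e, x}.
FIRST(S'): from S'->Q' e y we get {e, x}; from S'->S y e x we get {e, x}. So FIRST(S') = {e, x}.
FOLLOW(Q) includes $ since Q is the start symbol.
FOLLOW(Q): in S->e Q P e, Q is followed by P e with FIRST {e, x}. Thus FOLLOW(Q) = {$, e, x}.
FOLLOW(S): in P->S S Q' y (occurrence 1), S is followed by S Q' y with FIRST {e, x}; in P->S S Q' y (occurrence 2), S is followed by Q' y with FIRST {e, x, y}; in Q'->S S', S is followed by S' with FIRST {e, x}; in S'->S y e x, S is followed by y e x with FIRST {y}. Thus FOLLOW(S) = {e, x, y}.
FOLLOW(P): in S->e Q P e, P is followed by e with FIRST {e}; in S->P e, P is followed by e with FIRST {e}. Thus FOLLOW(P) = {e}.
FOLLOW(Q'): in P->Q' x x, Q' is followed by x x with FIRST {x}; in P->S S Q' y, Q' is followed by y with FIRST {y}; in P->Q' x x y, Q' is followed by x x y with FIRST {x}; in S'->Q' e y, Q' is followed by e y with FIRST {e}. Thus FOLLOW(Q') = {e, x, y}.
FOLLOW(S'): in Q->S' e, S' is followed by e with FIRST {e}; in Q'->S S', the suffix after S' is empty, so FOLLOW(S') ⊇ FOLLOW(Q') = {e, x, y}. Thus FOLLOW(S') = {e, x, y}.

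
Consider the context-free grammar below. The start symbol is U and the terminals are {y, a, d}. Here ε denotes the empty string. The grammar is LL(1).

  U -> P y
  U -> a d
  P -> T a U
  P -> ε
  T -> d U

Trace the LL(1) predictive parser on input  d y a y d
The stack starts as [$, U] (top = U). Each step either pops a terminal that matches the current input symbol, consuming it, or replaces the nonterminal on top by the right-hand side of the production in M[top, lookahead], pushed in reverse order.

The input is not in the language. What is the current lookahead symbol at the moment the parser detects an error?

      Stack        Input        Action
   1  $ U          d y a y d $  expand U -> P y
   2  $ y P        d y a y d $  expand P -> T a U
   3  $ y U a T    d y a y d $  expand T -> d U
   4  $ y U a U d  d y a y d $  match d
   5  $ y U a U    y a y d $    expand U -> P y
   6  $ y U a y P  y a y d $    expand P -> ε
   7  $ y U a y    y a y d $    match y
   8  $ y U a      a y d $      match a
   9  $ y U        y d $        expand U -> P y
  10  $ y y P      y d $        expand P -> ε
  11  $ y y        y d $        match y
  12  $ y          d $          error: top is terminal y but lookahead is d

d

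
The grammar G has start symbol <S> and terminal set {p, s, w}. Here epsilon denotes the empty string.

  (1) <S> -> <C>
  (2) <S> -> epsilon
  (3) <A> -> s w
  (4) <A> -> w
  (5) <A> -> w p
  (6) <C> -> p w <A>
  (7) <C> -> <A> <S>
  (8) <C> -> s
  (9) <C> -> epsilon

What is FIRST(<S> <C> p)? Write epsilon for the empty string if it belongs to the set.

FIRST(<A>) = {s, w}
FIRST(<C>) = {epsilon, p, s, w}  (via <A> <S>)
FIRST(<S>) = {epsilon, p, s, w}  (via <C>)
FIRST(<S> <C> p): take FIRST of each symbol in turn, carrying on past any symbol whose FIRST contains epsilon; result {p, s, w}.

{p, s, w}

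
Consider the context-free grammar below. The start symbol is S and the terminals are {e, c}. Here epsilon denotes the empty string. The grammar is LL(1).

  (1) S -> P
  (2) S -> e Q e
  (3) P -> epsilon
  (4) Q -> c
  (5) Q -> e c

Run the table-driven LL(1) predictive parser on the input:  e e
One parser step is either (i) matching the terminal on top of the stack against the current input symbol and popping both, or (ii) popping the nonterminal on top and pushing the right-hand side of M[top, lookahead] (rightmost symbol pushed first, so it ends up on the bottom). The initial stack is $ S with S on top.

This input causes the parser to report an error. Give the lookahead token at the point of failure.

     Stack    Input  Action
  1  $ S      e e $  expand S -> e Q e
  2  $ e Q e  e e $  match e
  3  $ e Q    e $    expand Q -> e c
  4  $ e c e  e $    match e
  5  $ e c    $      error: top is terminal c but lookahead is $

$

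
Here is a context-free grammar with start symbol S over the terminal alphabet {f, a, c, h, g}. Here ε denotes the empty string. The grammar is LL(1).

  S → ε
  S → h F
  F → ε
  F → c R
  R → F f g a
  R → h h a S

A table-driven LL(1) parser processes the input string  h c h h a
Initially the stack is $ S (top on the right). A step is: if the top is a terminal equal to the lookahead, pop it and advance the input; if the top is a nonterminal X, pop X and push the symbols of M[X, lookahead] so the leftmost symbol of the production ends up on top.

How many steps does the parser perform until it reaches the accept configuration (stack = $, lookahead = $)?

     Stack      Input        Action
  1  $ S        h c h h a $  expand S → h F
  2  $ F h      h c h h a $  match h
  3  $ F        c h h a $    expand F → c R
  4  $ R c      c h h a $    match c
  5  $ R        h h a $      expand R → h h a S
  6  $ S a h h  h h a $      match h
  7  $ S a h    h a $        match h
  8  $ S a      a $          match a
  9  $ S        $            expand S → ε
Accept reached after 9 steps.

9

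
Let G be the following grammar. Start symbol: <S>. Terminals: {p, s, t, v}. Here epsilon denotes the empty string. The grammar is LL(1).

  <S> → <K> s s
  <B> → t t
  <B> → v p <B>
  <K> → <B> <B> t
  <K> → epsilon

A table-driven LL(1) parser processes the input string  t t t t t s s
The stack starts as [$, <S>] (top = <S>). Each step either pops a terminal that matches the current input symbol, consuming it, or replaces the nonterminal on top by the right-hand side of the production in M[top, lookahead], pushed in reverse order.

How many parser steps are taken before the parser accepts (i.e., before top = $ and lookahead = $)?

      Stack            Input            Action
   1  $ <S>            t t t t t s s $  expand <S> → <K> s s
   2  $ s s <K>        t t t t t s s $  expand <K> → <B> <B> t
   3  $ s s t <B> <B>  t t t t t s s $  expand <B> → t t
   4  $ s s t <B> t t  t t t t t s s $  match t
   5  $ s s t <B> t    t t t t s s $    match t
   6  $ s s t <B>      t t t s s $      expand <B> → t t
   7  $ s s t t t      t t t s s $      match t
   8  $ s s t t        t t s s $        match t
   9  $ s s t          t s s $          match t
  10  $ s s            s s $            match s
  11  $ s              s $              match s
Accept reached after 11 steps.

11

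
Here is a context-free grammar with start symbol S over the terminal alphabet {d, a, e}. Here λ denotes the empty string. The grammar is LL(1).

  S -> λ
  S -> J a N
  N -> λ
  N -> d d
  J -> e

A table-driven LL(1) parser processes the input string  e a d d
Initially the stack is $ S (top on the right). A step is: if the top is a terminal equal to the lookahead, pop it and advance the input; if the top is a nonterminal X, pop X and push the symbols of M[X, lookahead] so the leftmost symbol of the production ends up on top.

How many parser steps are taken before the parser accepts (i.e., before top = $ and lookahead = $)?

     Stack    Input      Action
  1  $ S      e a d d $  expand S -> J a N
  2  $ N a J  e a d d $  expand J -> e
  3  $ N a e  e a d d $  match e
  4  $ N a    a d d $    match a
  5  $ N      d d $      expand N -> d d
  6  $ d d    d d $      match d
  7  $ d      d $        match d
Accept reached after 7 steps.

7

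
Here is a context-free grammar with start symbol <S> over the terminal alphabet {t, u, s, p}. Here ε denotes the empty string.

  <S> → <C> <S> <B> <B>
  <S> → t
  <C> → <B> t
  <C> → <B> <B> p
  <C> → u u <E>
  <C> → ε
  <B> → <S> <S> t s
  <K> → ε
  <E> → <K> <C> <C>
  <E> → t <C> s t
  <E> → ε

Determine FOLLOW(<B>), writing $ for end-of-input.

{$, p, t, u}

FIRST(<K>): from <K>→ε we get {ε}. So FIRST(<K>) = {ε}.
FIRST(<S>): from <S>→<C> <S> <B> <B> we get {t, u}; from <S>→t we get {t}. So FIRST(<S>) = {t, u}.
FIRST(<B>): from <B>→<S> <S> t s we get {t, u}. So FIRST(<B>) = {t, u}.
FIRST(<C>): from <C>→<B> t we get {t, u}; from <C>→<B> <B> p we get {t, u}; from <C>→u u <E> we get {u}; from <C>→ε we get {ε}. So FIRST(<C>) = {ε, t, u}.
FIRST(<E>): from <E>→<K> <C> <C> we get {ε, t, u}; from <E>→t <C> s t we get {t}; from <E>→ε we get {ε}. So FIRST(<E>) = {ε, t, u}.
FOLLOW(<S>) includes $ since <S> is the start symbol.
FOLLOW(<S>): in <S>→<C> <S> <B> <B>, <S> is followed by <B> <B> with FIRST {t, u}; in <B>→<S> <S> t s (occurrence 1), <S> is followed by <S> t s with FIRST {t, u}; in <B>→<S> <S> t s (occurrence 2), <S> is followed by t s with FIRST {t}. Thus FOLLOW(<S>) = {$, t, u}.
FOLLOW(<B>): in <S>→<C> <S> <B> <B> (occurrence 1), <B> is followed by <B> with FIRST {t, u}; in <S>→<C> <S> <B> <B> (occurrence 2), the suffix after <B> is empty, so FOLLOW(<B>) ⊇ FOLLOW(<S>) = {$, t, u}; in <C>→<B> t, <B> is followed by t with FIRST {t}; in <C>→<B> <B> p (occurrence 1), <B> is followed by <B> p with FIRST {t, u}; in <C>→<B> <B> p (occurrence 2), <B> is followed by p with FIRST {p}. Thus FOLLOW(<B>) = {$, p, t, u}.
FOLLOW(<C>): in <S>→<C> <S> <B> <B>, <C> is followed by <S> <B> <B> with FIRST {t, u}; in <E>→<K> <C> <C> (occurrence 1), <C> is followed by <C> with FIRST {ε, t, u}; in <E>→<K> <C> <C> (occurrence 1), the suffix after <C> is nullable, so FOLLOW(<C>) ⊇ FOLLOW(<E>) = {s, t, u}; in <E>→<K> <C> <C> (occurrence 2), the suffix after <C> is empty, so FOLLOW(<C>) ⊇ FOLLOW(<E>) = {s, t, u}; in <E>→t <C> s t, <C> is followed by s t with FIRST {s}. Thus FOLLOW(<C>) = {s, t, u}.
FOLLOW(<E>): in <C>→u u <E>, the suffix after <E> is empty, so FOLLOW(<E>) ⊇ FOLLOW(<C>) = {s, t, u}. Thus FOLLOW(<E>) = {s, t, u}.
FOLLOW(<K>): in <E>→<K> <C> <C>, <K> is followed by <C> <C> with FIRST {ε, t, u}; in <E>→<K> <C> <C>, the suffix after <K> is nullable, so FOLLOW(<K>) ⊇ FOLLOW(<E>) = {s, t, u}. Thus FOLLOW(<K>) = {s, t, u}.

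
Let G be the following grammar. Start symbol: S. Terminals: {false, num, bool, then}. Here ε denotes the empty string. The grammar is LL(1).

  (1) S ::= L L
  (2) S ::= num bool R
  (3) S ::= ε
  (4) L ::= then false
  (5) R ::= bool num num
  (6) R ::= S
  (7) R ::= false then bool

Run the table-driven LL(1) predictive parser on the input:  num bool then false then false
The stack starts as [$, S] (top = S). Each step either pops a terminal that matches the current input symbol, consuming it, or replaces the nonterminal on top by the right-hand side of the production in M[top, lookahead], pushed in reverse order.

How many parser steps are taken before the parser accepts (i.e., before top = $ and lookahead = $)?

11

step 1: stack=$ S  input=num bool then false then false $  — expand S ::= num bool R
step 2: stack=$ R bool num  input=num bool then false then false $  — match num
step 3: stack=$ R bool  input=bool then false then false $  — match bool
step 4: stack=$ R  input=then false then false $  — expand R ::= S
step 5: stack=$ S  input=then false then false $  — expand S ::= L L
step 6: stack=$ L L  input=then false then false $  — expand L ::= then false
step 7: stack=$ L false then  input=then false then false $  — match then
step 8: stack=$ L false  input=false then false $  — match false
step 9: stack=$ L  input=then false $  — expand L ::= then false
step 10: stack=$ false then  input=then false $  — match then
step 11: stack=$ false  input=false $  — match false
Accept reached after 11 steps.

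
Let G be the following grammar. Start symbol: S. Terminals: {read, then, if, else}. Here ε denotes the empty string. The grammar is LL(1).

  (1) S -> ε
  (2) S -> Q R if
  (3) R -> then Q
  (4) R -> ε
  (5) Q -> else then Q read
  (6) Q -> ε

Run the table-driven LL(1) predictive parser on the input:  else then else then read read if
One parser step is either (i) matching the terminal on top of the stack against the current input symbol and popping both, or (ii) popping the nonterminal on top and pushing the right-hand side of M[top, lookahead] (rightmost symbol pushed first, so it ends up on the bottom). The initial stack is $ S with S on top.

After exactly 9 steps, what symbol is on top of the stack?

step 1: stack=$ S  input=else then else then read read if $  — expand S -> Q R if
step 2: stack=$ if R Q  input=else then else then read read if $  — expand Q -> else then Q read
step 3: stack=$ if R read Q then else  input=else then else then read read if $  — match else
step 4: stack=$ if R read Q then  input=then else then read read if $  — match then
step 5: stack=$ if R read Q  input=else then read read if $  — expand Q -> else then Q read
step 6: stack=$ if R read read Q then else  input=else then read read if $  — match else
step 7: stack=$ if R read read Q then  input=then read read if $  — match then
step 8: stack=$ if R read read Q  input=read read if $  — expand Q -> ε
step 9: stack=$ if R read read  input=read read if $  — match read
Stack after step 9: $ if R read (top = read).

read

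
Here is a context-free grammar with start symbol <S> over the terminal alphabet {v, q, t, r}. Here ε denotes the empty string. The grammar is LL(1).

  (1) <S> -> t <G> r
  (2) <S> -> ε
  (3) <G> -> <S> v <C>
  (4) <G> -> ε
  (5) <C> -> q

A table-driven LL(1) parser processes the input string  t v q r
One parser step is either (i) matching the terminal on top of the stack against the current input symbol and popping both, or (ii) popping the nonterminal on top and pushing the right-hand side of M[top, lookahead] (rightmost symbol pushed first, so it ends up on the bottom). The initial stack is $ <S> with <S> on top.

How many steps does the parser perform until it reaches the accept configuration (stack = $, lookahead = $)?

8

     Stack          Input      Action
  1  $ <S>          t v q r $  expand <S> -> t <G> r
  2  $ r <G> t      t v q r $  match t
  3  $ r <G>        v q r $    expand <G> -> <S> v <C>
  4  $ r <C> v <S>  v q r $    expand <S> -> ε
  5  $ r <C> v      v q r $    match v
  6  $ r <C>        q r $      expand <C> -> q
  7  $ r q          q r $      match q
  8  $ r            r $        match r
Accept reached after 8 steps.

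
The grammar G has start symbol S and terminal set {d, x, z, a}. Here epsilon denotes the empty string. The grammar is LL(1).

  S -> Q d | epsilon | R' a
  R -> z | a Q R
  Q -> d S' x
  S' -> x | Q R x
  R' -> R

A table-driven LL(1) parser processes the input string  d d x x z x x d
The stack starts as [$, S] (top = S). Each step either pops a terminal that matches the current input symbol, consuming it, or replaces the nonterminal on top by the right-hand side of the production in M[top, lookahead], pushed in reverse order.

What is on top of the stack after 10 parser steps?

      Stack             Input              Action
   1  $ S               d d x x z x x d $  expand S -> Q d
   2  $ d Q             d d x x z x x d $  expand Q -> d S' x
   3  $ d x S' d        d d x x z x x d $  match d
   4  $ d x S'          d x x z x x d $    expand S' -> Q R x
   5  $ d x x R Q       d x x z x x d $    expand Q -> d S' x
   6  $ d x x R x S' d  d x x z x x d $    match d
   7  $ d x x R x S'    x x z x x d $      expand S' -> x
   8  $ d x x R x x     x x z x x d $      match x
   9  $ d x x R x       x z x x d $        match x
  10  $ d x x R         z x x d $          expand R -> z
Stack after step 10: $ d x x z (top = z).

z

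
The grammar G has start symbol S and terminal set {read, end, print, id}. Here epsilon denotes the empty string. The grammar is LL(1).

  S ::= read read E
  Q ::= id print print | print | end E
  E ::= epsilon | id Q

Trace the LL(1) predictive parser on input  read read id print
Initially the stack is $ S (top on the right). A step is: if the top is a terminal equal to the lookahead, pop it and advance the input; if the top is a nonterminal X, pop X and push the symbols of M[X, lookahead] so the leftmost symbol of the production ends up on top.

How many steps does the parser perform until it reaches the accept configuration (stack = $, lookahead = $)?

step 1: stack=$ S  input=read read id print $  — expand S ::= read read E
step 2: stack=$ E read read  input=read read id print $  — match read
step 3: stack=$ E read  input=read id print $  — match read
step 4: stack=$ E  input=id print $  — expand E ::= id Q
step 5: stack=$ Q id  input=id print $  — match id
step 6: stack=$ Q  input=print $  — expand Q ::= print
step 7: stack=$ print  input=print $  — match print
Accept reached after 7 steps.

7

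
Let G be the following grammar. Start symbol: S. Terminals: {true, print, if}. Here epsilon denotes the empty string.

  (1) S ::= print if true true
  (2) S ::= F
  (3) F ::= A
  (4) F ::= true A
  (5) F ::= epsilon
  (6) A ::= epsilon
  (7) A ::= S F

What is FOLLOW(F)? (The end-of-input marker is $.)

{$, print, true}

FIRST(S): from S::=print if true true we get {print}; from S::=F we get {epsilon, print, true}. So FIRST(S) = {epsilon, print, true}.
FIRST(F): from F::=A we get {epsilon, print, true}; from F::=true A we get {true}; from F::=epsilon we get {epsilon}. So FIRST(F) = {epsilon, print, true}.
FIRST(A): from A::=epsilon we get {epsilon}; from A::=S F we get {epsilon, print, true}. So FIRST(A) = {epsilon, print, true}.
FOLLOW(S) includes $ since S is the start symbol.
FOLLOW(S): in A::=S F, S is followed by F with FIRST {epsilon, print, true}; in A::=S F, the suffix after S is nullable, so FOLLOW(S) ⊇ FOLLOW(A) = {$, print, true}. Thus FOLLOW(S) = {$, print, true}.
FOLLOW(F): in S::=F, the suffix after F is empty, so FOLLOW(F) ⊇ FOLLOW(S) = {$, print, true}; in A::=S F, the suffix after F is empty, so FOLLOW(F) ⊇ FOLLOW(A) = {$, print, true}. Thus FOLLOW(F) = {$, print, true}.
FOLLOW(A): in F::=A, the suffix after A is empty, so FOLLOW(A) ⊇ FOLLOW(F) = {$, print, true}; in F::=true A, the suffix after A is empty, so FOLLOW(A) ⊇ FOLLOW(F) = {$, print, true}. Thus FOLLOW(A) = {$, print, true}.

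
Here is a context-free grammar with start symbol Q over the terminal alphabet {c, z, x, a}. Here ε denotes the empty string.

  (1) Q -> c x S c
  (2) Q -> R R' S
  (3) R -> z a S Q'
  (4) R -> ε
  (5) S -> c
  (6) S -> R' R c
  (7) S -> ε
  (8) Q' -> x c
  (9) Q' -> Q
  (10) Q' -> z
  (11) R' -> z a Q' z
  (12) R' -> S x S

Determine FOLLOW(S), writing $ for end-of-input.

{$, c, x, z}

FIRST(R): from R->z a S Q' we get {z}; from R->ε we get {ε}. So FIRST(R) = {ε, z}.
FIRST(Q): from Q->c x S c we get {c}; from Q->R R' S we get {c, x, z}. So FIRST(Q) = {c, x, z}.
FIRST(Q'): from Q'->x c we get {x}; from Q'->Q we get {c, x, z}; from Q'->z we get {z}. So FIRST(Q') = {c, x, z}.
FIRST(S): from S->c we get {c}; from S->R' R c we get {c, x, z}; from S->ε we get {ε}. So FIRST(S) = {ε, c, x, z}.
FIRST(R'): from R'->z a Q' z we get {z}; from R'->S x S we get {c, x, z}. So FIRST(R') = {c, x, z}.
FOLLOW(Q) includes $ since Q is the start symbol.
FOLLOW(R): in Q->R R' S, R is followed by R' S with FIRST {c, x, z}; in S->R' R c, R is followed by c with FIRST {c}. Thus FOLLOW(R) = {c, x, z}.
FOLLOW(Q'): in R->z a S Q', the suffix after Q' is empty, so FOLLOW(Q') ⊇ FOLLOW(R) = {c, x, z}; in R'->z a Q' z, Q' is followed by z with FIRST {z}. Thus FOLLOW(Q') = {c, x, z}.
FOLLOW(Q): in Q'->Q, the suffix after Q is empty, so FOLLOW(Q) ⊇ FOLLOW(Q') = {c, x, z}. Thus FOLLOW(Q) = {$, c, x, z}.
FOLLOW(R'): in Q->R R' S, R' is followed by S with FIRST {ε, c, x, z}; in Q->R R' S, the suffix after R' is nullable, so FOLLOW(R') ⊇ FOLLOW(Q) = {$, c, x, z}; in S->R' R c, R' is followed by R c with FIRST {c, z}. Thus FOLLOW(R') = {$, c, x, z}.
FOLLOW(S): in Q->c x S c, S is followed by c with FIRST {c}; in Q->R R' S, the suffix after S is empty, so FOLLOW(S) ⊇ FOLLOW(Q) = {$, c, x, z}; in R->z a S Q', S is followed by Q' with FIRST {c, x, z}; in R'->S x S (occurrence 1), S is followed by x S with FIRST {x}; in R'->S x S (occurrence 2), the suffix after S is empty, so FOLLOW(S) ⊇ FOLLOW(R') = {$, c, x, z}. Thus FOLLOW(S) = {$, c, x, z}.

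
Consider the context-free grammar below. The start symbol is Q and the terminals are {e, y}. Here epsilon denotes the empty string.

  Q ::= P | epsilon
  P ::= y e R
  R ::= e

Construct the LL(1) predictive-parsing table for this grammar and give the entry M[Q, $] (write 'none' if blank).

FIRST(P) = {y}
FIRST(R) = {e}
FIRST(Q) = {epsilon, y}  (via P)
FOLLOW(Q) includes $ since Q is the start symbol.
FOLLOW(Q): Q appears on no right-hand side. Thus FOLLOW(Q) = {$}.
For Q ::= P: FIRST(P) = {y}, so it goes in M[Q, t] for t ∈ {y}.
For Q ::= epsilon: FIRST(epsilon) = {epsilon}, so it goes in M[Q, t] for t ∈ {}; since epsilon ∈ FIRST, also for every t ∈ FOLLOW(Q) = {$}.

Q ::= epsilon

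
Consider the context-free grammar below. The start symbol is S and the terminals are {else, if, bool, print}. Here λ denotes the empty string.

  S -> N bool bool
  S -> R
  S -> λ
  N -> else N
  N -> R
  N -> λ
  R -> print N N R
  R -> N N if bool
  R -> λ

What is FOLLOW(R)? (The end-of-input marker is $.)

FIRST(S) = {λ, bool, else, if, print}  (via N bool bool, R)
FIRST(N) = {λ, else, if, print}  (via R)
FIRST(R) = {λ, else, if, print}  (via N N if bool)
FOLLOW(S) includes $ since S is the start symbol.
FOLLOW(S): S appears on no right-hand side. Thus FOLLOW(S) = {$}.
FOLLOW(N): in S->N bool bool, N is followed by bool bool with FIRST {bool}; in N->else N, the suffix after N is empty (adds nothing new); in R->print N N R (occurrence 1), N is followed by N R with FIRST {λ, else, if, print}; in R->print N N R (occurrence 1), the suffix after N is nullable, so FOLLOW(N) ⊇ FOLLOW(R) = {$, bool, else, if, print}; in R->print N N R (occurrence 2), N is followed by R with FIRST {λ, else, if, print}; in R->print N N R (occurrence 2), the suffix after N is nullable, so FOLLOW(N) ⊇ FOLLOW(R) = {$, bool, else, if, print}; in R->N N if bool (occurrence 1), N is followed by N if bool with FIRST {else, if, print}; in R->N N if bool (occurrence 2), N is followed by if bool with FIRST {if}. Thus FOLLOW(N) = {$, bool, else, if, print}.
FOLLOW(R): in S->R, the suffix after R is empty, so FOLLOW(R) ⊇ FOLLOW(S) = {$}; in N->R, the suffix after R is empty, so FOLLOW(R) ⊇ FOLLOW(N) = {$, bool, else, if, print}; in R->print N N R, the suffix after R is empty (adds nothing new). Thus FOLLOW(R) = {$, bool, else, if, print}.

{$, bool, else, if, print}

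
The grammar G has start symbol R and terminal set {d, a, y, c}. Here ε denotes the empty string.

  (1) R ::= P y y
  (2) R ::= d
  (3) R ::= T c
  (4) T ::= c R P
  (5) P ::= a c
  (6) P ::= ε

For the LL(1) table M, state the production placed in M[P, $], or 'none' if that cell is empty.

none

FIRST(T) = {c}
FIRST(P) = {ε, a}
FIRST(R) = {a, c, d, y}  (via P y y, T c)
FOLLOW(R) includes $ since R is the start symbol.
FOLLOW(T): in R::=T c, T is followed by c with FIRST {c}. Thus FOLLOW(T) = {c}.
FOLLOW(P): in R::=P y y, P is followed by y y with FIRST {y}; in T::=c R P, the suffix after P is empty, so FOLLOW(P) ⊇ FOLLOW(T) = {c}. Thus FOLLOW(P) = {c, y}.
For P ::= a c: FIRST(a c) = {a}, so it goes in M[P, t] for t ∈ {a}.
For P ::= ε: FIRST(ε) = {ε}, so it goes in M[P, t] for t ∈ {}; since ε ∈ FIRST, also for every t ∈ FOLLOW(P) = {c, y}.
None of these place a production in M[P, $].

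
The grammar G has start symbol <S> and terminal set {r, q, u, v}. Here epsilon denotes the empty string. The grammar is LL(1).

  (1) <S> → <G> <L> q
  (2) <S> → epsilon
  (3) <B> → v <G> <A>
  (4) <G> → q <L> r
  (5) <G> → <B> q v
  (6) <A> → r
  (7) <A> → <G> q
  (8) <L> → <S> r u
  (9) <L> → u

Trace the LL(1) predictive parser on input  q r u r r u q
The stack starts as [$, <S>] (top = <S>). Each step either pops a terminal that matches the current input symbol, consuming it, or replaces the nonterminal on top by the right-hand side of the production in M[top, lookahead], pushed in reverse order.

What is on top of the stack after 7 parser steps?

r

     Stack              Input            Action
  1  $ <S>              q r u r r u q $  expand <S> → <G> <L> q
  2  $ q <L> <G>        q r u r r u q $  expand <G> → q <L> r
  3  $ q <L> r <L> q    q r u r r u q $  match q
  4  $ q <L> r <L>      r u r r u q $    expand <L> → <S> r u
  5  $ q <L> r u r <S>  r u r r u q $    expand <S> → epsilon
  6  $ q <L> r u r      r u r r u q $    match r
  7  $ q <L> r u        u r r u q $      match u
Stack after step 7: $ q <L> r (top = r).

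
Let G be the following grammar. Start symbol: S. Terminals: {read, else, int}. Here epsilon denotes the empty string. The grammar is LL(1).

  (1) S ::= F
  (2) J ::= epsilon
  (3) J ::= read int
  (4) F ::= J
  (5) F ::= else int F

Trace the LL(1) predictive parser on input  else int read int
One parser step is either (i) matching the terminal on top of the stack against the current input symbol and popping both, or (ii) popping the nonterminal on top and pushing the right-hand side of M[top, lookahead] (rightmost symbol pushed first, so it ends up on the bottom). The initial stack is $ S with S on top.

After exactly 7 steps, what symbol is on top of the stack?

int

     Stack         Input                Action
  1  $ S           else int read int $  expand S ::= F
  2  $ F           else int read int $  expand F ::= else int F
  3  $ F int else  else int read int $  match else
  4  $ F int       int read int $       match int
  5  $ F           read int $           expand F ::= J
  6  $ J           read int $           expand J ::= read int
  7  $ int read    read int $           match read
Stack after step 7: $ int (top = int).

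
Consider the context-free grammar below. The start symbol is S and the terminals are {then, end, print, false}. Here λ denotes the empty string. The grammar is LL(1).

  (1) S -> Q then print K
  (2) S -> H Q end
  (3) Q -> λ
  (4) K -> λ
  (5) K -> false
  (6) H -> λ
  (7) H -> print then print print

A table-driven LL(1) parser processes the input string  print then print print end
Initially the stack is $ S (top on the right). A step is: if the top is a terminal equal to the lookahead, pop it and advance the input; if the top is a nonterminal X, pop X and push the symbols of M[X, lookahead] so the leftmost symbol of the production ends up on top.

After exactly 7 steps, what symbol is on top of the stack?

step 1: stack=$ S  input=print then print print end $  — expand S -> H Q end
step 2: stack=$ end Q H  input=print then print print end $  — expand H -> print then print print
step 3: stack=$ end Q print print then print  input=print then print print end $  — match print
step 4: stack=$ end Q print print then  input=then print print end $  — match then
step 5: stack=$ end Q print print  input=print print end $  — match print
step 6: stack=$ end Q print  input=print end $  — match print
step 7: stack=$ end Q  input=end $  — expand Q -> λ
Stack after step 7: $ end (top = end).

end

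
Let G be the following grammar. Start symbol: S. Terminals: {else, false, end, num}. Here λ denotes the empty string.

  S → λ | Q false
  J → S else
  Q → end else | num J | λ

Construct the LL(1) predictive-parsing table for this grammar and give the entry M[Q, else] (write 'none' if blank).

FIRST(Q) = {λ, end, num}
FIRST(S) = {λ, end, false, num}  (via Q false)
FIRST(J) = {else, end, false, num}  (via S else)
FOLLOW(S) includes $ since S is the start symbol.
FOLLOW(Q): in S→Q false, Q is followed by false with FIRST {false}. Thus FOLLOW(Q) = {false}.
For Q → end else: FIRST(end else) = {end}, so it goes in M[Q, t] for t ∈ {end}.
For Q → num J: FIRST(num J) = {num}, so it goes in M[Q, t] for t ∈ {num}.
For Q → λ: FIRST(λ) = {λ}, so it goes in M[Q, t] for t ∈ {}; since λ ∈ FIRST, also for every t ∈ FOLLOW(Q) = {false}.
None of these place a production in M[Q, else].

none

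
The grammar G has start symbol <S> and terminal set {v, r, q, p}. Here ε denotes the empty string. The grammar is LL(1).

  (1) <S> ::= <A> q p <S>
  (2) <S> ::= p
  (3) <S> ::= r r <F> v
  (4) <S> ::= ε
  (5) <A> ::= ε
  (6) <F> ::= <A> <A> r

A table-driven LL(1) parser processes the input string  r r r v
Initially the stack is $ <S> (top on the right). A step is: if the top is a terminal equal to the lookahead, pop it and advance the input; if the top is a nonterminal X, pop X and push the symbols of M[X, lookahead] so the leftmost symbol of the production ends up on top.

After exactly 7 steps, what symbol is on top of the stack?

     Stack          Input      Action
  1  $ <S>          r r r v $  expand <S> ::= r r <F> v
  2  $ v <F> r r    r r r v $  match r
  3  $ v <F> r      r r v $    match r
  4  $ v <F>        r v $      expand <F> ::= <A> <A> r
  5  $ v r <A> <A>  r v $      expand <A> ::= ε
  6  $ v r <A>      r v $      expand <A> ::= ε
  7  $ v r          r v $      match r
Stack after step 7: $ v (top = v).

v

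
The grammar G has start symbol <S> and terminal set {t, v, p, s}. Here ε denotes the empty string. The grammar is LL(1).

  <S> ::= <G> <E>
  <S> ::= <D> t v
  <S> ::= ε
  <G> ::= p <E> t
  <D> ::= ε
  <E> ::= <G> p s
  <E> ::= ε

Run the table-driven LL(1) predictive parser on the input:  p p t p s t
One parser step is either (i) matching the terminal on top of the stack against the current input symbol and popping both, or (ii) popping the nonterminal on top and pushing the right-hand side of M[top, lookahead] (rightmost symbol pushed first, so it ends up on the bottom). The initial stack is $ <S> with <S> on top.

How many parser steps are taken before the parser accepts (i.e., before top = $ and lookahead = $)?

12

step 1: stack=$ <S>  input=p p t p s t $  — expand <S> ::= <G> <E>
step 2: stack=$ <E> <G>  input=p p t p s t $  — expand <G> ::= p <E> t
step 3: stack=$ <E> t <E> p  input=p p t p s t $  — match p
step 4: stack=$ <E> t <E>  input=p t p s t $  — expand <E> ::= <G> p s
step 5: stack=$ <E> t s p <G>  input=p t p s t $  — expand <G> ::= p <E> t
step 6: stack=$ <E> t s p t <E> p  input=p t p s t $  — match p
step 7: stack=$ <E> t s p t <E>  input=t p s t $  — expand <E> ::= ε
step 8: stack=$ <E> t s p t  input=t p s t $  — match t
step 9: stack=$ <E> t s p  input=p s t $  — match p
step 10: stack=$ <E> t s  input=s t $  — match s
step 11: stack=$ <E> t  input=t $  — match t
step 12: stack=$ <E>  input=$  — expand <E> ::= ε
Accept reached after 12 steps.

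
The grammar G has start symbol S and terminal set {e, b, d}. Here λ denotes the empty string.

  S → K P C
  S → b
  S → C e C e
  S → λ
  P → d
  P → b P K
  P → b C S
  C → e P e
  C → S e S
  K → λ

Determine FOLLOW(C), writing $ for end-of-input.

{$, b, d, e}

FIRST(P): from P→d we get {d}; from P→b P K we get {b}; from P→b C S we get {b}. So FIRST(P) = {b, d}.
FIRST(K): from K→λ we get {λ}. So FIRST(K) = {λ}.
FIRST(S): from S→K P C we get {b, d}; from S→b we get {b}; from S→C e C e we get {b, d, e}; from S→λ we get {λ}. So FIRST(S) = {λ, b, d, e}.
FIRST(C): from C→e P e we get {e}; from C→S e S we get {b, d, e}. So FIRST(C) = {b, d, e}.
FOLLOW(S) includes $ since S is the start symbol.
FOLLOW(P): in S→K P C, P is followed by C with FIRST {b, d, e}; in P→b P K, P is followed by K with FIRST {λ}; in P→b P K, the suffix after P is nullable (adds nothing new); in C→e P e, P is followed by e with FIRST {e}. Thus FOLLOW(P) = {b, d, e}.
FOLLOW(K): in S→K P C, K is followed by P C with FIRST {b, d}; in P→b P K, the suffix after K is empty, so FOLLOW(K) ⊇ FOLLOW(P) = {b, d, e}. Thus FOLLOW(K) = {b, d, e}.
FOLLOW(S): in P→b C S, the suffix after S is empty, so FOLLOW(S) ⊇ FOLLOW(P) = {b, d, e}; in C→S e S (occurrence 1), S is followed by e S with FIRST {e}; in C→S e S (occurrence 2), the suffix after S is empty, so FOLLOW(S) ⊇ FOLLOW(C) = {$, b, d, e}. Thus FOLLOW(S) = {$, b, d, e}.
FOLLOW(C): in S→K P C, the suffix after C is empty, so FOLLOW(C) ⊇ FOLLOW(S) = {$, b, d, e}; in S→C e C e (occurrence 1), C is followed by e C e with FIRST {e}; in S→C e C e (occurrence 2), C is followed by e with FIRST {e}; in P→b C S, C is followed by S with FIRST {λ, b, d, e}; in P→b C S, the suffix after C is nullable, so FOLLOW(C) ⊇ FOLLOW(P) = {b, d, e}. Thus FOLLOW(C) = {$, b, d, e}.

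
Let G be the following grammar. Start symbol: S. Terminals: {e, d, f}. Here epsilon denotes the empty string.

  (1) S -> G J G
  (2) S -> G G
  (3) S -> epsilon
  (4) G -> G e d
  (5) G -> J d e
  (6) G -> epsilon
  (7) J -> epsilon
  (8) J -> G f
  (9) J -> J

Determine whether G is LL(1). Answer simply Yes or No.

No

FIRST(S) = {epsilon, d, e, f}
FIRST(G) = {epsilon, d, e, f}
FIRST(J) = {epsilon, d, e, f}
FOLLOW(S) = {$}
FOLLOW(G) = {$, d, e, f}
FOLLOW(J) = {$, d, e, f}
Cell M[G, d] receives both G -> G e d and G -> J d e and G -> epsilon — the grammar is not LL(1).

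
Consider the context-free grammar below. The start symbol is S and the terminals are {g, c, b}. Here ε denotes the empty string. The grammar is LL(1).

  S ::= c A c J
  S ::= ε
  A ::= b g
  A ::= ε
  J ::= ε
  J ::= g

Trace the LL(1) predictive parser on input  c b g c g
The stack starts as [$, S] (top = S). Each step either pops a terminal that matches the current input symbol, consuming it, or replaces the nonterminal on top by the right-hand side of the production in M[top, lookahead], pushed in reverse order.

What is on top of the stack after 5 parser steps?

c

step 1: stack=$ S  input=c b g c g $  — expand S ::= c A c J
step 2: stack=$ J c A c  input=c b g c g $  — match c
step 3: stack=$ J c A  input=b g c g $  — expand A ::= b g
step 4: stack=$ J c g b  input=b g c g $  — match b
step 5: stack=$ J c g  input=g c g $  — match g
Stack after step 5: $ J c (top = c).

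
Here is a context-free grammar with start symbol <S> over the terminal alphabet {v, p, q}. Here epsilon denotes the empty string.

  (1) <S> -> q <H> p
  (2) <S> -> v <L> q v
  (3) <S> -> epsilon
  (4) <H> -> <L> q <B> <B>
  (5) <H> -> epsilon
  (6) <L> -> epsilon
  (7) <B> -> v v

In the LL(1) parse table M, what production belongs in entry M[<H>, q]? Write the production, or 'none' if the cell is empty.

<H> -> <L> q <B> <B>

FIRST(<S>) = {epsilon, q, v}
FIRST(<L>) = {epsilon}
FIRST(<B>) = {v}
FIRST(<H>) = {epsilon, q}  (via <L> q <B> <B>)
FOLLOW(<S>) includes $ since <S> is the start symbol.
FOLLOW(<H>): in <S>->q <H> p, <H> is followed by p with FIRST {p}. Thus FOLLOW(<H>) = {p}.
For <H> -> <L> q <B> <B>: FIRST(<L> q <B> <B>) = {q}, so it goes in M[<H>, t] for t ∈ {q}.
For <H> -> epsilon: FIRST(epsilon) = {epsilon}, so it goes in M[<H>, t] for t ∈ {}; since epsilon ∈ FIRST, also for every t ∈ FOLLOW(<H>) = {p}.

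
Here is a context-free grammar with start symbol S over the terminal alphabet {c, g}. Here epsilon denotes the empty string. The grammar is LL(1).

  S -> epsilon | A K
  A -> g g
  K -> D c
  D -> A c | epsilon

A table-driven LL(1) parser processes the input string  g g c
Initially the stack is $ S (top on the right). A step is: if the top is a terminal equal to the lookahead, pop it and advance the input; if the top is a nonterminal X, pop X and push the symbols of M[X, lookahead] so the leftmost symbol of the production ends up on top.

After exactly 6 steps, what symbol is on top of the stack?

c

     Stack    Input    Action
  1  $ S      g g c $  expand S -> A K
  2  $ K A    g g c $  expand A -> g g
  3  $ K g g  g g c $  match g
  4  $ K g    g c $    match g
  5  $ K      c $      expand K -> D c
  6  $ c D    c $      expand D -> epsilon
Stack after step 6: $ c (top = c).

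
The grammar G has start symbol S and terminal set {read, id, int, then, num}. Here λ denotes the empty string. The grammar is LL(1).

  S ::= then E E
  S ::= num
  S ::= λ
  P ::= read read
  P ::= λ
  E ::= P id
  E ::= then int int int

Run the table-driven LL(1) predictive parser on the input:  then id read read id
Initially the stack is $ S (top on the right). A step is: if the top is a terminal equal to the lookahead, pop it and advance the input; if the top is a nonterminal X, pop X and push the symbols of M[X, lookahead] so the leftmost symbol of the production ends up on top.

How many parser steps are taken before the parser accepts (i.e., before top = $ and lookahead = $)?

10

step 1: stack=$ S  input=then id read read id $  — expand S ::= then E E
step 2: stack=$ E E then  input=then id read read id $  — match then
step 3: stack=$ E E  input=id read read id $  — expand E ::= P id
step 4: stack=$ E id P  input=id read read id $  — expand P ::= λ
step 5: stack=$ E id  input=id read read id $  — match id
step 6: stack=$ E  input=read read id $  — expand E ::= P id
step 7: stack=$ id P  input=read read id $  — expand P ::= read read
step 8: stack=$ id read read  input=read read id $  — match read
step 9: stack=$ id read  input=read id $  — match read
step 10: stack=$ id  input=id $  — match id
Accept reached after 10 steps.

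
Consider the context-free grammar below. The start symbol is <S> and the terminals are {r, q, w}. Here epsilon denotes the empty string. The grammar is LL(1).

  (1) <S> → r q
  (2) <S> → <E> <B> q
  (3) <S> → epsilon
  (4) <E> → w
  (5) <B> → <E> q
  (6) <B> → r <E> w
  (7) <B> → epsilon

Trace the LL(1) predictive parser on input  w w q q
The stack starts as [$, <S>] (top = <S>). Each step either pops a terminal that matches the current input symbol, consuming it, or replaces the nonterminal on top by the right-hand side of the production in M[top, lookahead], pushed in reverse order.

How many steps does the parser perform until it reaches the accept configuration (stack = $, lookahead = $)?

8

     Stack        Input      Action
  1  $ <S>        w w q q $  expand <S> → <E> <B> q
  2  $ q <B> <E>  w w q q $  expand <E> → w
  3  $ q <B> w    w w q q $  match w
  4  $ q <B>      w q q $    expand <B> → <E> q
  5  $ q q <E>    w q q $    expand <E> → w
  6  $ q q w      w q q $    match w
  7  $ q q        q q $      match q
  8  $ q          q $        match q
Accept reached after 8 steps.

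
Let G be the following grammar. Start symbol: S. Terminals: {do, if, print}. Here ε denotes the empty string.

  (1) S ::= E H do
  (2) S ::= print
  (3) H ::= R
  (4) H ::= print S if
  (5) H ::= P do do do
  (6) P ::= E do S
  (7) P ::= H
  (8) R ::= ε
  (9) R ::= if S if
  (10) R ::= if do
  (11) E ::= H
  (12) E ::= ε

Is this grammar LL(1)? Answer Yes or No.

No

FIRST(S) = {do, if, print}
FIRST(H) = {ε, do, if, print}
FIRST(P) = {ε, do, if, print}
FIRST(R) = {ε, if}
FIRST(E) = {ε, do, if, print}
FOLLOW(S) = {$, do, if}
FOLLOW(H) = {do, if, print}
FOLLOW(P) = {do}
FOLLOW(R) = {do, if, print}
FOLLOW(E) = {do, if, print}
Cell M[E, do] receives both E ::= H and E ::= ε — the grammar is not LL(1).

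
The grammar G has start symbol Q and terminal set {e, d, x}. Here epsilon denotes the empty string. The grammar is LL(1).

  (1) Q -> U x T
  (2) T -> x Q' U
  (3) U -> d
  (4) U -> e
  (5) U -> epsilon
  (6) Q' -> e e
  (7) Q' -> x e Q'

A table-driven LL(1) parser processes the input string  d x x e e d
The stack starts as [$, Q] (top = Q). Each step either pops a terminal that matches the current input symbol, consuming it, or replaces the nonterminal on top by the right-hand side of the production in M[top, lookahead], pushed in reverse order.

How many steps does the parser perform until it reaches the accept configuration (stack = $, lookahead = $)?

11

step 1: stack=$ Q  input=d x x e e d $  — expand Q -> U x T
step 2: stack=$ T x U  input=d x x e e d $  — expand U -> d
step 3: stack=$ T x d  input=d x x e e d $  — match d
step 4: stack=$ T x  input=x x e e d $  — match x
step 5: stack=$ T  input=x e e d $  — expand T -> x Q' U
step 6: stack=$ U Q' x  input=x e e d $  — match x
step 7: stack=$ U Q'  input=e e d $  — expand Q' -> e e
step 8: stack=$ U e e  input=e e d $  — match e
step 9: stack=$ U e  input=e d $  — match e
step 10: stack=$ U  input=d $  — expand U -> d
step 11: stack=$ d  input=d $  — match d
Accept reached after 11 steps.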